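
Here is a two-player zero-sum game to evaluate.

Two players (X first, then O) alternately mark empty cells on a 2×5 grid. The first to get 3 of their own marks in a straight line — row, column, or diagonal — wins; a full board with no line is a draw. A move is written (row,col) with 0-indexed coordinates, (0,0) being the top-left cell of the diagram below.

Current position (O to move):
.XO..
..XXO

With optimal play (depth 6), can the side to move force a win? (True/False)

O winning at [.XO../..XXO]: False

ply 1, O at .XO../..XXO | (0,0)=-1→OXO../..XXO; (0,3)=-1→.XOO./..XXO; (0,4)=-1→.XO.O/..XXO; (1,0)=-1→.XO../O.XXO; (1,1)=+0→.XO../.OXXO*
ply 2, X at .XO../.OXXO | (0,0)=+0→XXO../.OXXO*; (0,3)=+0→.XOX./.OXXO; (0,4)=+0→.XO.X/.OXXO; (1,0)=+0→.XO../XOXXO
ply 3, O at XXO../.OXXO | (0,3)=+0→XXOO./.OXXO*; (0,4)=+0→XXO.O/.OXXO; (1,0)=+0→XXO../OOXXO
ply 4, X at XXOO./.OXXO | (0,4)=+0→XXOOX/.OXXO*; (1,0)=-1→XXOO./XOXXO
ply 5, O at XXOOX/.OXXO | (1,0)=+0→XXOOX/OOXXO*
ply 6: XXOOX/OOXXO is terminal +0 (X); from .XO../..XXO depth 6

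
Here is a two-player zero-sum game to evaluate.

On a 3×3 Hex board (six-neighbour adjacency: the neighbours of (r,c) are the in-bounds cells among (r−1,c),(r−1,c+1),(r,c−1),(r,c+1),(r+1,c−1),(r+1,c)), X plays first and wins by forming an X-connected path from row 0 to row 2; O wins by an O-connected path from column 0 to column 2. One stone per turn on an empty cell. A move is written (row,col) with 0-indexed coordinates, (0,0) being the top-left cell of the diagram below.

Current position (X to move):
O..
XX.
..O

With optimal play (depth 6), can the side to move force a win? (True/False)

X winning at [O../XX./..O]: True

ply 1, X at O../XX./..O | (0,1)=+1→OX./XX./..O*; (0,2)=+1→O.X/XX./..O; (1,2)=+1→O../XXX/..O; (2,0)=+1→O../XX./X.O; (2,1)=+1→O../XX./.XO
ply 2, O at OX./XX./..O | (0,2)=-1→OXO/XX./..O*; (1,2)=-1→OX./XXO/..O; (2,0)=-1→OX./XX./O.O; (2,1)=-1→OX./XX./.OO
ply 3, X at OXO/XX./..O | (1,2)=+1→OXO/XXX/..O*; (2,0)=+1→OXO/XX./X.O; (2,1)=+1→OXO/XX./.XO
ply 4, O at OXO/XXX/..O | (2,0)=-1→OXO/XXX/O.O*; (2,1)=-1→OXO/XXX/.OO
ply 5, X at OXO/XXX/O.O | (2,1)=+1→OXO/XXX/OXO*
ply 6: OXO/XXX/OXO is terminal -1 (O); from O../XX./..O depth 6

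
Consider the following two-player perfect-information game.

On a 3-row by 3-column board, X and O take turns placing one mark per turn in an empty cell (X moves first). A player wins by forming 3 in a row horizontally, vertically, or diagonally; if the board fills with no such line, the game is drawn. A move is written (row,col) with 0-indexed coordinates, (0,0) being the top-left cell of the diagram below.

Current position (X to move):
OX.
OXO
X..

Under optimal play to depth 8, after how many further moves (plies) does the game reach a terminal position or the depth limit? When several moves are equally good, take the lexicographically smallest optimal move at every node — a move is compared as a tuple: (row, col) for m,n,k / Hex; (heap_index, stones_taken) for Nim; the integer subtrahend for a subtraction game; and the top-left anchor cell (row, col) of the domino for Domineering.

[OX./OXO/X..] X move#1: (0,2):+1/OXX/OXO/X..*, (2,1):+1/OX./OXO/XX., (2,2):+1/OX./OXO/X.X
[OXX/OXO/X..] end (terminal -1, O#2); searched OX./OXO/X.. to 8

PV length from [OX./OXO/X..]: 1 ply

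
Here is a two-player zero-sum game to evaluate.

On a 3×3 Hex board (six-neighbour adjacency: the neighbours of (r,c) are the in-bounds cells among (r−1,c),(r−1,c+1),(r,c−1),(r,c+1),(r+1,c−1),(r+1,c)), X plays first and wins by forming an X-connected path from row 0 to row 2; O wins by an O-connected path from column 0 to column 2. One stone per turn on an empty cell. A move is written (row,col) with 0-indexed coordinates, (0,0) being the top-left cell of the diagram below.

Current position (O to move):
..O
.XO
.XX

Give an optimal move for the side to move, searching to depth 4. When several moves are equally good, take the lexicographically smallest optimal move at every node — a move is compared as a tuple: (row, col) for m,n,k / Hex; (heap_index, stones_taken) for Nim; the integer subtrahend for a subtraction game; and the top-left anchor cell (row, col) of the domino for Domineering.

O's best at [..O/.XO/.XX]: (0,1)

ply 1, O at ..O/.XO/.XX | (0,0)=-1→O.O/.XO/.XX; (0,1)=+1→.OO/.XO/.XX*; (1,0)=-1→..O/OXO/.XX; (2,0)=-1→..O/.XO/OXX
ply 2, X at .OO/.XO/.XX | (0,0)=-1→XOO/.XO/.XX*; (1,0)=-1→.OO/XXO/.XX; (2,0)=-1→.OO/.XO/XXX
ply 3, O at XOO/.XO/.XX | (1,0)=+1→XOO/OXO/.XX*; (2,0)=-1→XOO/.XO/OXX
ply 4: XOO/OXO/.XX is terminal -1 (X); from ..O/.XO/.XX depth 4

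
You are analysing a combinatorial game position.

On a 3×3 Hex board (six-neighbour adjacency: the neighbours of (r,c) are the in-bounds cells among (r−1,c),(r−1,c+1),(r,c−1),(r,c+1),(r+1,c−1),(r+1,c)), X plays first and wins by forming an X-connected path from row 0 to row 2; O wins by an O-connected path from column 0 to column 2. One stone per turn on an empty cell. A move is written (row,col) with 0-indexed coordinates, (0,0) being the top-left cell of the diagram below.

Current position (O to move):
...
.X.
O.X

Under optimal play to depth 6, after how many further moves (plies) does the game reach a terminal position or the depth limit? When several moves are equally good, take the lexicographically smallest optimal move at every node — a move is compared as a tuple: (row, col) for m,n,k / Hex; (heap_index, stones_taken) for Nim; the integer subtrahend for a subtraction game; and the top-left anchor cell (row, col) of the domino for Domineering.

PV length from [.../.X./O.X]: 6 plies

ply 1, O at .../.X./O.X | (0,0)=-1→O../.X./O.X*; (0,1)=-1→.O./.X./O.X; (0,2)=-1→..O/.X./O.X; (1,0)=-1→.../OX./O.X; (1,2)=-1→.../.XO/O.X; (2,1)=-1→.../.X./OOX
ply 2, X at O../.X./O.X | (0,1)=+1→OX./.X./O.X*; (0,2)=+1→O.X/.X./O.X; (1,0)=+1→O../XX./O.X; (1,2)=+1→O../.XX/O.X; (2,1)=+1→O../.X./OXX
ply 3, O at OX./.X./O.X | (0,2)=-1→OXO/.X./O.X*; (1,0)=-1→OX./OX./O.X; (1,2)=-1→OX./.XO/O.X; (2,1)=-1→OX./.X./OOX
ply 4, X at OXO/.X./O.X | (1,0)=+1→OXO/XX./O.X*; (1,2)=+1→OXO/.XX/O.X; (2,1)=+1→OXO/.X./OXX
ply 5, O at OXO/XX./O.X | (1,2)=-1→OXO/XXO/O.X*; (2,1)=-1→OXO/XX./OOX
ply 6, X at OXO/XXO/O.X | (2,1)=+1→OXO/XXO/OXX*
ply 7: OXO/XXO/OXX is terminal -1 (O); from .../.X./O.X depth 6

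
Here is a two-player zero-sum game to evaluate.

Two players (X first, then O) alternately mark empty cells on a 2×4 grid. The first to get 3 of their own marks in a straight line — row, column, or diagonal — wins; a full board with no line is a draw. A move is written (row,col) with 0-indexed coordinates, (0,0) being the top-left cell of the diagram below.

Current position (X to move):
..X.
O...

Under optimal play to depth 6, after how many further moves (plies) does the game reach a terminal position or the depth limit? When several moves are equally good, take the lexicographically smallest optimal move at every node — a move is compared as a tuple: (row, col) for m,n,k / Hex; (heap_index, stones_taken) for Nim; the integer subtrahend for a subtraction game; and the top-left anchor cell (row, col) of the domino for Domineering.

ply 1, X at ..X./O... | (0,0)=+0→X.X./O...; (0,1)=+1→.XX./O...*; (0,3)=+0→..XX/O...; (1,1)=+0→..X./OX..; (1,2)=+0→..X./O.X.; (1,3)=+0→..X./O..X
ply 2, O at .XX./O... | (0,0)=-1→OXX./O...*; (0,3)=-1→.XXO/O...; (1,1)=-1→.XX./OO..; (1,2)=-1→.XX./O.O.; (1,3)=-1→.XX./O..O
ply 3, X at OXX./O... | (0,3)=+1→OXXX/O...*; (1,1)=+0→OXX./OX..; (1,2)=+0→OXX./O.X.; (1,3)=+0→OXX./O..X
ply 4: OXXX/O... is terminal -1 (O); from ..X./O... depth 6

PV length from [..X./O...]: 3 plies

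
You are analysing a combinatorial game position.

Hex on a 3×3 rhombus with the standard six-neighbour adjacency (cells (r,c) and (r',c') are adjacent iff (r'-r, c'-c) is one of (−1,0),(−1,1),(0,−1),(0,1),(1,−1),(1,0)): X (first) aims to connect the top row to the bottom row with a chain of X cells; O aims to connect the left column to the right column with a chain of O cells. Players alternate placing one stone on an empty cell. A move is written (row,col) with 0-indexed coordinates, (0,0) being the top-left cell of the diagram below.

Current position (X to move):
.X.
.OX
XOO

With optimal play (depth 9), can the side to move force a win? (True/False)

[.X./.OX/XOO] X move#1: (0,0):-1/XX./.OX/XOO, (0,2):-1/.XX/.OX/XOO, (1,0):+1/.X./XOX/XOO*
[.X./XOX/XOO] end (terminal -1, O#2); searched .X./.OX/XOO to 9

X winning at [.X./.OX/XOO]: True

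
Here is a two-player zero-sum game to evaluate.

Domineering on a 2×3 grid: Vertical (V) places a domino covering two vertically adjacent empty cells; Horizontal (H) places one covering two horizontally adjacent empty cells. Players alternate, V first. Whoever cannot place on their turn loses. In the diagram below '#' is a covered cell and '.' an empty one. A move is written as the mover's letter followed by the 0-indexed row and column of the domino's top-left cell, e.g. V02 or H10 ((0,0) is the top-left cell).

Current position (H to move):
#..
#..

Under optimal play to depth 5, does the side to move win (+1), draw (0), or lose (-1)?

[#../#..] H move#1: H01:+1/###/#..*, H11:+1/#../###
[###/#..] end (terminal -1, V#2); searched #../#.. to 5

value(#../#.., H) = +1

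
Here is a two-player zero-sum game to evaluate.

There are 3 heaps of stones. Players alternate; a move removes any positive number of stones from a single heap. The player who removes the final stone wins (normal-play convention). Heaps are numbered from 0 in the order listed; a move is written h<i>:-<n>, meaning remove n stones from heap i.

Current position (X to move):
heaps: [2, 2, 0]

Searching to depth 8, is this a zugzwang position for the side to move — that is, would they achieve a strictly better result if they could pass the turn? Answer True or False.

p1 X@[(2,2,0)]: h0:-1[(1,2,0)]-1* h0:-2[(0,2,0)]-1 h1:-1[(2,1,0)]-1 h1:-2[(2,0,0)]-1
p2 O@[(1,2,0)]: h0:-1[(0,2,0)]-1 h1:-1[(1,1,0)]+1* h1:-2[(1,0,0)]-1
p3 X@[(1,1,0)]: h0:-1[(0,1,0)]-1* h1:-1[(1,0,0)]-1
p4 O@[(0,1,0)]: h1:-1[(0,0,0)]+1*
p5 X@[(0,0,0)] terminal -1; root [(2,2,0)] d8
pass branch (O moves first from the same position):
  | p1 O@[(2,2,0)]: h0:-1[(1,2,0)]-1* h0:-2[(0,2,0)]-1 h1:-1[(2,1,0)]-1 h1:-2[(2,0,0)]-1
  | p2 X@[(1,2,0)]: h0:-1[(0,2,0)]-1 h1:-1[(1,1,0)]+1* h1:-2[(1,0,0)]-1
  | p3 O@[(1,1,0)]: h0:-1[(0,1,0)]-1* h1:-1[(1,0,0)]-1
  | p4 X@[(0,1,0)]: h1:-1[(0,0,0)]+1*
  | p5 O@[(0,0,0)] terminal -1; root [(2,2,0)] d8
X moving scores -1; X passing scores +1

zugzwang((2,2,0), X) = True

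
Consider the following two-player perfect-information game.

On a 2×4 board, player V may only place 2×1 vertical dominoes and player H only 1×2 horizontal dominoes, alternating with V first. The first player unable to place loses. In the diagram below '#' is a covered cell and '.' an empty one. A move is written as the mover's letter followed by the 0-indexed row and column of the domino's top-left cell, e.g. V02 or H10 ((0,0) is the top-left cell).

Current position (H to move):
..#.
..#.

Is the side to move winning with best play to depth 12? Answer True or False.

H winning at [..#./..#.]: True

ply 1, H at ..#./..#. | H00=+1→###./..#.*; H10=+1→..#./###.
ply 2, V at ###./..#. | V03=-1→####/..##*
ply 3, H at ####/..## | H10=+1→####/####*
ply 4: ####/#### is terminal -1 (V); from ..#./..#. depth 12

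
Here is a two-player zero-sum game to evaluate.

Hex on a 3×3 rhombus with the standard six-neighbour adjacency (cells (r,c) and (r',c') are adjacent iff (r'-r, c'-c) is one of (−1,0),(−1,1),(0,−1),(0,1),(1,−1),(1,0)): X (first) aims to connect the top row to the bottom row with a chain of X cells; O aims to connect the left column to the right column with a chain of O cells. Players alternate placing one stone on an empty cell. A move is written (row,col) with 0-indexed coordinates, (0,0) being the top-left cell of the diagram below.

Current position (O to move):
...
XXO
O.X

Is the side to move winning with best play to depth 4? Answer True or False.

O winning at [.../XXO/O.X]: True

ply 1, O at .../XXO/O.X | (0,0)=-1→O../XXO/O.X; (0,1)=-1→.O./XXO/O.X; (0,2)=-1→..O/XXO/O.X; (2,1)=+1→.../XXO/OOX*
ply 2: .../XXO/OOX is terminal -1 (X); from .../XXO/O.X depth 4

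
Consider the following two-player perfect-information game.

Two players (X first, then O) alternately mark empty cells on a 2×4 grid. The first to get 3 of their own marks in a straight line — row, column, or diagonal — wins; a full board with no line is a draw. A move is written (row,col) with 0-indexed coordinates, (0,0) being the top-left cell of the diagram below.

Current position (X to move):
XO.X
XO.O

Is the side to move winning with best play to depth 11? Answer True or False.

X winning at [XO.X/XO.O]: False

p1 X@[XO.X/XO.O]: (0,2)[XOXX/XO.O]-1 (1,2)[XO.X/XOXO]+0*
p2 O@[XO.X/XOXO]: (0,2)[XOOX/XOXO]+0*
p3 X@[XOOX/XOXO] terminal +0; root [XO.X/XO.O] d11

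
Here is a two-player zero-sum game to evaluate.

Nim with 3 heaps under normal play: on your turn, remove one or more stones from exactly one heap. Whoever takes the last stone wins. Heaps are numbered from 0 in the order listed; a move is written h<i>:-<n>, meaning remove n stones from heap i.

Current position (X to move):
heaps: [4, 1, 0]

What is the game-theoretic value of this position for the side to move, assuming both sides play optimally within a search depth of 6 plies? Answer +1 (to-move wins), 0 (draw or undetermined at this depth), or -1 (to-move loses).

value((4,1,0), X) = +1

ply 1, X at (4,1,0) | h0:-1=-1→(3,1,0); h0:-2=-1→(2,1,0); h0:-3=+1→(1,1,0)*; h0:-4=-1→(0,1,0); h1:-1=-1→(4,0,0)
ply 2, O at (1,1,0) | h0:-1=-1→(0,1,0)*; h1:-1=-1→(1,0,0)
ply 3, X at (0,1,0) | h1:-1=+1→(0,0,0)*
ply 4: (0,0,0) is terminal -1 (O); from (4,1,0) depth 6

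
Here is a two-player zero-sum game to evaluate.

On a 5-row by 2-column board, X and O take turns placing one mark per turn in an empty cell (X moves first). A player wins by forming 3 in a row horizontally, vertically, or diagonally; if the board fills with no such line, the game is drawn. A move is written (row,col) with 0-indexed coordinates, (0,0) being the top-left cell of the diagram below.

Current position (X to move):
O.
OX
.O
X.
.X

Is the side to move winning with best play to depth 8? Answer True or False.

X winning at [O./OX/.O/X./.X]: False

p1 X@[O./OX/.O/X./.X]: (0,1)[OX/OX/.O/X./.X]-1 (2,0)[O./OX/XO/X./.X]+0* (3,1)[O./OX/.O/XX/.X]-1 (4,0)[O./OX/.O/X./XX]-1
p2 O@[O./OX/XO/X./.X]: (0,1)[OO/OX/XO/X./.X]-1 (3,1)[O./OX/XO/XO/.X]-1 (4,0)[O./OX/XO/X./OX]+0*
p3 X@[O./OX/XO/X./OX]: (0,1)[OX/OX/XO/X./OX]+0* (3,1)[O./OX/XO/XX/OX]+0
p4 O@[OX/OX/XO/X./OX]: (3,1)[OX/OX/XO/XO/OX]+0*
p5 X@[OX/OX/XO/XO/OX] terminal +0; root [O./OX/.O/X./.X] d8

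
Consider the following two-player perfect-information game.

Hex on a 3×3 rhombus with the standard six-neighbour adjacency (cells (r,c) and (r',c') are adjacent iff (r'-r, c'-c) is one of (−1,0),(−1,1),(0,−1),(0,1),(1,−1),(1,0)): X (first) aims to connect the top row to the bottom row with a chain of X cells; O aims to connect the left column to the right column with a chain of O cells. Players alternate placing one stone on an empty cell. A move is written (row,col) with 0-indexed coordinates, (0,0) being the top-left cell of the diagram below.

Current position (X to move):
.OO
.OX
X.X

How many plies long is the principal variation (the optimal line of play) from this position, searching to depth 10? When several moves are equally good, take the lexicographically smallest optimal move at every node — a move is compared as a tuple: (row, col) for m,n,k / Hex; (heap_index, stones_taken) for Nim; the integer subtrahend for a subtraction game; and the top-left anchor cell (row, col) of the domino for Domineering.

PV length from [.OO/.OX/X.X]: 2 plies

p1 X@[.OO/.OX/X.X]: (0,0)[XOO/.OX/X.X]-1* (1,0)[.OO/XOX/X.X]-1 (2,1)[.OO/.OX/XXX]-1
p2 O@[XOO/.OX/X.X]: (1,0)[XOO/OOX/X.X]+1* (2,1)[XOO/.OX/XOX]-1
p3 X@[XOO/OOX/X.X] terminal -1; root [.OO/.OX/X.X] d10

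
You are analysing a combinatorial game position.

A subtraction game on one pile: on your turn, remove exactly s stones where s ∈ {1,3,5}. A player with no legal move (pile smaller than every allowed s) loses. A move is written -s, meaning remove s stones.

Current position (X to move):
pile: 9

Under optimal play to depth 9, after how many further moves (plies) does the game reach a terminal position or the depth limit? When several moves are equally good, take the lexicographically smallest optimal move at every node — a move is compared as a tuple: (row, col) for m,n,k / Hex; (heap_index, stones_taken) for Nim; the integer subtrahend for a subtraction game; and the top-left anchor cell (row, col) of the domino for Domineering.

PV length from [9]: 9 plies

ply 1, X at 9 | -1=+1→8*; -3=+1→6; -5=+1→4
ply 2, O at 8 | -1=-1→7*; -3=-1→5; -5=-1→3
ply 3, X at 7 | -1=+1→6*; -3=+1→4; -5=+1→2
ply 4, O at 6 | -1=-1→5*; -3=-1→3; -5=-1→1
ply 5, X at 5 | -1=+1→4*; -3=+1→2; -5=+1→0
ply 6, O at 4 | -1=-1→3*; -3=-1→1
ply 7, X at 3 | -1=+1→2*; -3=+1→0
ply 8, O at 2 | -1=-1→1*
ply 9, X at 1 | -1=+1→0*
ply 10: 0 is terminal -1 (O); from 9 depth 9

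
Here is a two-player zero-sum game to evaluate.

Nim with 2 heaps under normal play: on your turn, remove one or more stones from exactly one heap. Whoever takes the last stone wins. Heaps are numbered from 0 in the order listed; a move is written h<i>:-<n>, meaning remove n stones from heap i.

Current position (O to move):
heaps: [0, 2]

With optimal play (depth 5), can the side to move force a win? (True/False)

O winning at [(0,2)]: True

p1 O@[(0,2)]: h1:-1[(0,1)]-1 h1:-2[(0,0)]+1*
p2 X@[(0,0)] terminal -1; root [(0,2)] d5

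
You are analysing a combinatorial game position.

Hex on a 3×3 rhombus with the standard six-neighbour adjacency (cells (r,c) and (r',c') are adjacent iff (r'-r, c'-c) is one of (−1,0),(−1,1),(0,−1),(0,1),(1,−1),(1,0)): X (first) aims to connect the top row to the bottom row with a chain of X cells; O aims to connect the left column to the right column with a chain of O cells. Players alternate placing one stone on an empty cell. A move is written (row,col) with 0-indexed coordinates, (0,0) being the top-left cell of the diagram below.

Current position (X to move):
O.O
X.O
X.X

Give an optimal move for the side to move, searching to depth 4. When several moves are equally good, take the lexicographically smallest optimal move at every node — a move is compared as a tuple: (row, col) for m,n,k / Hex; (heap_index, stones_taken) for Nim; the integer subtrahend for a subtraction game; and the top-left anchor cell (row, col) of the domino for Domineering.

X's best at [O.O/X.O/X.X]: (0,1)

p1 X@[O.O/X.O/X.X]: (0,1)[OXO/X.O/X.X]+1* (1,1)[O.O/XXO/X.X]-1 (2,1)[O.O/X.O/XXX]-1
p2 O@[OXO/X.O/X.X] terminal -1; root [O.O/X.O/X.X] d4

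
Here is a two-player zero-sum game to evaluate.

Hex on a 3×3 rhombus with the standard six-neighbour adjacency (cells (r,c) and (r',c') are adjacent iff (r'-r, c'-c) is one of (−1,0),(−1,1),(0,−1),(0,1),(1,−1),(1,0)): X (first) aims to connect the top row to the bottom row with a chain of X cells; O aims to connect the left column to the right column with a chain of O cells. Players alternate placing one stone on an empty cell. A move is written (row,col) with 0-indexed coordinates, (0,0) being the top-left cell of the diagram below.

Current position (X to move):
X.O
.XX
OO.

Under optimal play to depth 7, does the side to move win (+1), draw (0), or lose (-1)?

value(X.O/.XX/OO., X) = +1

[X.O/.XX/OO.] X move#1: (0,1):-1/XXO/.XX/OO., (1,0):-1/X.O/XXX/OO., (2,2):+1/X.O/.XX/OOX*
[X.O/.XX/OOX] O move#2: (0,1):-1/XOO/.XX/OOX*, (1,0):-1/X.O/OXX/OOX
[XOO/.XX/OOX] X move#3: (1,0):+1/XOO/XXX/OOX*
[XOO/XXX/OOX] end (terminal -1, O#4); searched X.O/.XX/OO. to 7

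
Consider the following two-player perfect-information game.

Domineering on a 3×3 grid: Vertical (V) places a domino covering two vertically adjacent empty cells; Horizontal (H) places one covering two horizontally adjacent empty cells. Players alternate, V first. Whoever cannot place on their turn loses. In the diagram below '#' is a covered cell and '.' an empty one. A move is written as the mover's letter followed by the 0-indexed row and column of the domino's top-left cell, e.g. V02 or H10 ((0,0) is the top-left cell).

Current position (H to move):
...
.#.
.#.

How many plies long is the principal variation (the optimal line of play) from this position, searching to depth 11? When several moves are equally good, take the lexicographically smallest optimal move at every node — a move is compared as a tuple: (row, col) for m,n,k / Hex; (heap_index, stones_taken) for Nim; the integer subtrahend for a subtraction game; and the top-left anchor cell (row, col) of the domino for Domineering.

PV length from [.../.#./.#.]: 2 plies

ply 1, H at .../.#./.#. | H00=-1→##./.#./.#.*; H01=-1→.##/.#./.#.
ply 2, V at ##./.#./.#. | V02=+1→###/.##/.#.*; V10=+1→##./##./##.; V12=+1→##./.##/.##
ply 3: ###/.##/.#. is terminal -1 (H); from .../.#./.#. depth 11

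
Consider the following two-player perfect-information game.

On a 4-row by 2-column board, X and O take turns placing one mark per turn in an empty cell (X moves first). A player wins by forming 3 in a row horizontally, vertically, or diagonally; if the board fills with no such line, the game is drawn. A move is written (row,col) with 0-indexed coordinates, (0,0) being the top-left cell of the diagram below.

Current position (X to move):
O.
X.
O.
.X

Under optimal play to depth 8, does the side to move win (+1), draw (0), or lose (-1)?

value(O./X./O./.X, X) = 0

p1 X@[O./X./O./.X]: (0,1)[OX/X./O./.X]+0* (1,1)[O./XX/O./.X]+0 (2,1)[O./X./OX/.X]+0 (3,0)[O./X./O./XX]+0
p2 O@[OX/X./O./.X]: (1,1)[OX/XO/O./.X]+0* (2,1)[OX/X./OO/.X]+0 (3,0)[OX/X./O./OX]+0
p3 X@[OX/XO/O./.X]: (2,1)[OX/XO/OX/.X]+0* (3,0)[OX/XO/O./XX]+0
p4 O@[OX/XO/OX/.X]: (3,0)[OX/XO/OX/OX]+0*
p5 X@[OX/XO/OX/OX] terminal +0; root [O./X./O./.X] d8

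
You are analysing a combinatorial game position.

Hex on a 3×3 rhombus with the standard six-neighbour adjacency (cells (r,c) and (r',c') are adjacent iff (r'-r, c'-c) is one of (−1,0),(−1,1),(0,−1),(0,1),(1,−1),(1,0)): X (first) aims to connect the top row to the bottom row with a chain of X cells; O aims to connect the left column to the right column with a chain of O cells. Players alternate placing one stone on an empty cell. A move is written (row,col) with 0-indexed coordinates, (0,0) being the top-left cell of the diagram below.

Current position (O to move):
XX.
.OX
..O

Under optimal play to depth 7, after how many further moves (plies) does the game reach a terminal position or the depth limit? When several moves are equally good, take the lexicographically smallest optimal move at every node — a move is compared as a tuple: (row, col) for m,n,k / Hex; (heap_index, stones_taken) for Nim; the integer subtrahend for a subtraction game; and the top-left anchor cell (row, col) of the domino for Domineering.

PV length from [XX./.OX/..O]: 3 plies

ply 1, O at XX./.OX/..O | (0,2)=+1→XXO/.OX/..O*; (1,0)=+1→XX./OOX/..O; (2,0)=+1→XX./.OX/O.O; (2,1)=+1→XX./.OX/.OO
ply 2, X at XXO/.OX/..O | (1,0)=-1→XXO/XOX/..O*; (2,0)=-1→XXO/.OX/X.O; (2,1)=-1→XXO/.OX/.XO
ply 3, O at XXO/XOX/..O | (2,0)=+1→XXO/XOX/O.O*; (2,1)=-1→XXO/XOX/.OO
ply 4: XXO/XOX/O.O is terminal -1 (X); from XX./.OX/..O depth 7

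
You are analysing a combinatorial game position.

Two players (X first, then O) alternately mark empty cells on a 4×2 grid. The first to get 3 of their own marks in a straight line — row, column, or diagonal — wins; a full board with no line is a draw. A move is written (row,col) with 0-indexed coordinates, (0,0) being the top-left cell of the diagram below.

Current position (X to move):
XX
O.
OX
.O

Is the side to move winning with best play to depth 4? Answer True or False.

p1 X@[XX/O./OX/.O]: (1,1)[XX/OX/OX/.O]+1* (3,0)[XX/O./OX/XO]+0
p2 O@[XX/OX/OX/.O] terminal -1; root [XX/O./OX/.O] d4

X winning at [XX/O./OX/.O]: True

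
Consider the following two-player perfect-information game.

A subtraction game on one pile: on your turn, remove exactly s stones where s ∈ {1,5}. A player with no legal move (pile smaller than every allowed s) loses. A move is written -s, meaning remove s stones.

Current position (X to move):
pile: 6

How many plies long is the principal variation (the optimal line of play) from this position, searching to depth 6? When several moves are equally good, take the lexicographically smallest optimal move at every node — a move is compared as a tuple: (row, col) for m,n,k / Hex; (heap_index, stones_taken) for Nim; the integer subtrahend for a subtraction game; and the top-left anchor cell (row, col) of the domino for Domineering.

PV length from [6]: 6 plies

ply 1, X at 6 | -1=-1→5*; -5=-1→1
ply 2, O at 5 | -1=+1→4*; -5=+1→0
ply 3, X at 4 | -1=-1→3*
ply 4, O at 3 | -1=+1→2*
ply 5, X at 2 | -1=-1→1*
ply 6, O at 1 | -1=+1→0*
ply 7: 0 is terminal -1 (X); from 6 depth 6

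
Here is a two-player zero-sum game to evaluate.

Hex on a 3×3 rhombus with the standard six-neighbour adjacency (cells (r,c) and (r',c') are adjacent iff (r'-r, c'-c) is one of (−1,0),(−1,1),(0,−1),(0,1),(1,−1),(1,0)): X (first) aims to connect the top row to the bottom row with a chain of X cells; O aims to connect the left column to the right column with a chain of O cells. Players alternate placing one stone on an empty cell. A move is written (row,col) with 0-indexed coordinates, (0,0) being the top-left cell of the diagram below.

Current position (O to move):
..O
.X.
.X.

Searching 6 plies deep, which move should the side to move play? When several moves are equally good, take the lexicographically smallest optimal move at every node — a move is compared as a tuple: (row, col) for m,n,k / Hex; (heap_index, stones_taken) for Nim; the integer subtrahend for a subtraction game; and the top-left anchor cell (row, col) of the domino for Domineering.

ply 1, O at ..O/.X./.X. | (0,0)=-1→O.O/.X./.X.; (0,1)=+1→.OO/.X./.X.*; (1,0)=-1→..O/OX./.X.; (1,2)=-1→..O/.XO/.X.; (2,0)=-1→..O/.X./OX.; (2,2)=-1→..O/.X./.XO
ply 2, X at .OO/.X./.X. | (0,0)=-1→XOO/.X./.X.*; (1,0)=-1→.OO/XX./.X.; (1,2)=-1→.OO/.XX/.X.; (2,0)=-1→.OO/.X./XX.; (2,2)=-1→.OO/.X./.XX
ply 3, O at XOO/.X./.X. | (1,0)=+1→XOO/OX./.X.*; (1,2)=-1→XOO/.XO/.X.; (2,0)=-1→XOO/.X./OX.; (2,2)=-1→XOO/.X./.XO
ply 4: XOO/OX./.X. is terminal -1 (X); from ..O/.X./.X. depth 6

O's best at [..O/.X./.X.]: (0,1)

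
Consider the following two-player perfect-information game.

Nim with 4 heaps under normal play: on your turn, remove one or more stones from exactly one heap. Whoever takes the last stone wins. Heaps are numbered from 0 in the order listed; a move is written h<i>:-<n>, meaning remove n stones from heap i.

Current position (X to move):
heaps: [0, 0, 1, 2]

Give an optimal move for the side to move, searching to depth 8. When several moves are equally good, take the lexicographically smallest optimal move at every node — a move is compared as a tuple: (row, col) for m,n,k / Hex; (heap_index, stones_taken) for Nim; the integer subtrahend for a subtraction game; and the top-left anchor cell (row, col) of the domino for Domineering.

X's best at [(0,0,1,2)]: h3:-1

ply 1, X at (0,0,1,2) | h2:-1=-1→(0,0,0,2); h3:-1=+1→(0,0,1,1)*; h3:-2=-1→(0,0,1,0)
ply 2, O at (0,0,1,1) | h2:-1=-1→(0,0,0,1)*; h3:-1=-1→(0,0,1,0)
ply 3, X at (0,0,0,1) | h3:-1=+1→(0,0,0,0)*
ply 4: (0,0,0,0) is terminal -1 (O); from (0,0,1,2) depth 8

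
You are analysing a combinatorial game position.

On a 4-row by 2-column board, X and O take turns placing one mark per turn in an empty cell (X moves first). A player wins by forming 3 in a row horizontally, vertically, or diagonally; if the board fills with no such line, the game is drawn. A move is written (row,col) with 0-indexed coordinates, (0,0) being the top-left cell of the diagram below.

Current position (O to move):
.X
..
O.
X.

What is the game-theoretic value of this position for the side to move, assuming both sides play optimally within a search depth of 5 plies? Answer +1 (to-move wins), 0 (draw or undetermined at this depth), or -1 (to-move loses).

value(.X/../O./X., O) = 0

p1 O@[.X/../O./X.]: (0,0)[OX/../O./X.]+0* (1,0)[.X/O./O./X.]+0 (1,1)[.X/.O/O./X.]+0 (2,1)[.X/../OO/X.]+0 (3,1)[.X/../O./XO]+0
p2 X@[OX/../O./X.]: (1,0)[OX/X./O./X.]+0* (1,1)[OX/.X/O./X.]-1 (2,1)[OX/../OX/X.]-1 (3,1)[OX/../O./XX]-1
p3 O@[OX/X./O./X.]: (1,1)[OX/XO/O./X.]+0* (2,1)[OX/X./OO/X.]+0 (3,1)[OX/X./O./XO]+0
p4 X@[OX/XO/O./X.]: (2,1)[OX/XO/OX/X.]+0* (3,1)[OX/XO/O./XX]+0
p5 O@[OX/XO/OX/X.]: (3,1)[OX/XO/OX/XO]+0*
p6 X@[OX/XO/OX/XO] terminal +0; root [.X/../O./X.] d5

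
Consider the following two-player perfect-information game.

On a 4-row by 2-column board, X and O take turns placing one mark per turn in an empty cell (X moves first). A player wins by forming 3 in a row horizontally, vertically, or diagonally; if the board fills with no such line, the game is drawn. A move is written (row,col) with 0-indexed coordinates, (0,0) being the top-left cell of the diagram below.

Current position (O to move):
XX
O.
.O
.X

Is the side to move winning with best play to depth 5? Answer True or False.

O winning at [XX/O./.O/.X]: False

p1 O@[XX/O./.O/.X]: (1,1)[XX/OO/.O/.X]+0* (2,0)[XX/O./OO/.X]+0 (3,0)[XX/O./.O/OX]+0
p2 X@[XX/OO/.O/.X]: (2,0)[XX/OO/XO/.X]+0* (3,0)[XX/OO/.O/XX]+0
p3 O@[XX/OO/XO/.X]: (3,0)[XX/OO/XO/OX]+0*
p4 X@[XX/OO/XO/OX] terminal +0; root [XX/O./.O/.X] d5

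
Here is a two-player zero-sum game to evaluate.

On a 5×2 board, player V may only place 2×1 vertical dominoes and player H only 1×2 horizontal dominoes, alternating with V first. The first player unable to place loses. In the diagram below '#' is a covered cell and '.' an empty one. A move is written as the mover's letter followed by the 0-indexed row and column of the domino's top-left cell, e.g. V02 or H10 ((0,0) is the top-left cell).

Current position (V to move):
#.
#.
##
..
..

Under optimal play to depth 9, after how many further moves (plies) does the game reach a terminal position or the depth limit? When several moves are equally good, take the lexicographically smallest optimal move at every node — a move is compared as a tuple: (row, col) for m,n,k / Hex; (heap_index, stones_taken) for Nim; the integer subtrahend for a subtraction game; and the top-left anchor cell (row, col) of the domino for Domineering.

PV length from [#./#./##/../..]: 1 ply

p1 V@[#./#./##/../..]: V01[##/##/##/../..]-1 V30[#./#./##/#./#.]+1* V31[#./#./##/.#/.#]+1
p2 H@[#./#./##/#./#.] terminal -1; root [#./#./##/../..] d9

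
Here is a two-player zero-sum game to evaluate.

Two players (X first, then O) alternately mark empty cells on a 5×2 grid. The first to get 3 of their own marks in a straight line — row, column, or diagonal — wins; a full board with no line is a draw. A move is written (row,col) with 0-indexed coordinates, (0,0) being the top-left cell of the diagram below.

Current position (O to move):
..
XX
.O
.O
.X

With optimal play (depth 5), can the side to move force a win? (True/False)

ply 1, O at ../XX/.O/.O/.X | (0,0)=+0→O./XX/.O/.O/.X*; (0,1)=-1→.O/XX/.O/.O/.X; (2,0)=+0→../XX/OO/.O/.X; (3,0)=+0→../XX/.O/OO/.X; (4,0)=-1→../XX/.O/.O/OX
ply 2, X at O./XX/.O/.O/.X | (0,1)=+0→OX/XX/.O/.O/.X*; (2,0)=+0→O./XX/XO/.O/.X; (3,0)=+0→O./XX/.O/XO/.X; (4,0)=+0→O./XX/.O/.O/XX
ply 3, O at OX/XX/.O/.O/.X | (2,0)=+0→OX/XX/OO/.O/.X*; (3,0)=+0→OX/XX/.O/OO/.X; (4,0)=+0→OX/XX/.O/.O/OX
ply 4, X at OX/XX/OO/.O/.X | (3,0)=+0→OX/XX/OO/XO/.X*; (4,0)=+0→OX/XX/OO/.O/XX
ply 5, O at OX/XX/OO/XO/.X | (4,0)=+0→OX/XX/OO/XO/OX*
ply 6: OX/XX/OO/XO/OX is terminal +0 (X); from ../XX/.O/.O/.X depth 5

O winning at [../XX/.O/.O/.X]: False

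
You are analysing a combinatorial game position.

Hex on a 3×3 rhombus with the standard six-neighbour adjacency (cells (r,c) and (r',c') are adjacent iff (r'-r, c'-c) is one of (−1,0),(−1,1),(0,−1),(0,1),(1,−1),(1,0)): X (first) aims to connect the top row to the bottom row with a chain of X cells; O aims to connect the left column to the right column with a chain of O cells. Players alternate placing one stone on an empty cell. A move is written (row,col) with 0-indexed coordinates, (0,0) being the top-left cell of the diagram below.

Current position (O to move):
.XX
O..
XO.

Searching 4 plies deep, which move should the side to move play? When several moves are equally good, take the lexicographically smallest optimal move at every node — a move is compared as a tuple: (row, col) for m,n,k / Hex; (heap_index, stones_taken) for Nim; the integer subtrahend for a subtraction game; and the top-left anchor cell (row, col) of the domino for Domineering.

ply 1, O at .XX/O../XO. | (0,0)=-1→OXX/O../XO.; (1,1)=+1→.XX/OO./XO.*; (1,2)=-1→.XX/O.O/XO.; (2,2)=-1→.XX/O../XOO
ply 2, X at .XX/OO./XO. | (0,0)=-1→XXX/OO./XO.*; (1,2)=-1→.XX/OOX/XO.; (2,2)=-1→.XX/OO./XOX
ply 3, O at XXX/OO./XO. | (1,2)=+1→XXX/OOO/XO.*; (2,2)=+1→XXX/OO./XOO
ply 4: XXX/OOO/XO. is terminal -1 (X); from .XX/O../XO. depth 4

O's best at [.XX/O../XO.]: (1,1)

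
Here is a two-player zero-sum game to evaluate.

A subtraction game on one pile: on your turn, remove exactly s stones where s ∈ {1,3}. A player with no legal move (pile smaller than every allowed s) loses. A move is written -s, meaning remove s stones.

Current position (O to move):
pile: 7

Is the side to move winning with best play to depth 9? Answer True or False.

O winning at [7]: True

ply 1, O at 7 | -1=+1→6*; -3=+1→4
ply 2, X at 6 | -1=-1→5*; -3=-1→3
ply 3, O at 5 | -1=+1→4*; -3=+1→2
ply 4, X at 4 | -1=-1→3*; -3=-1→1
ply 5, O at 3 | -1=+1→2*; -3=+1→0
ply 6, X at 2 | -1=-1→1*
ply 7, O at 1 | -1=+1→0*
ply 8: 0 is terminal -1 (X); from 7 depth 9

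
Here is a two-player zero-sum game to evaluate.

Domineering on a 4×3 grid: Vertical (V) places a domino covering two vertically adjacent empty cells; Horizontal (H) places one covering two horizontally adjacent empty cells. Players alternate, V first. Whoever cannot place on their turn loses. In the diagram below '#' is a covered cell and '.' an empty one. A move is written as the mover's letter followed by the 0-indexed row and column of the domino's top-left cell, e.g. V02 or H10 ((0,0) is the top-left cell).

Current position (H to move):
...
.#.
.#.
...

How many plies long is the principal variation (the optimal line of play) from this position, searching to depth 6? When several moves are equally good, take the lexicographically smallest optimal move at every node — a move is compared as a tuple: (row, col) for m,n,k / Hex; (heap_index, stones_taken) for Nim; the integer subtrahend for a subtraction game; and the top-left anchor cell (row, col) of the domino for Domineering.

ply 1, H at .../.#./.#./... | H00=-1→##./.#./.#./...*; H01=-1→.##/.#./.#./...; H30=-1→.../.#./.#./##.; H31=-1→.../.#./.#./.##
ply 2, V at ##./.#./.#./... | V02=+1→###/.##/.#./...*; V10=+1→##./##./##./...; V12=+1→##./.##/.##/...; V20=+1→##./.#./##./#..; V22=+1→##./.#./.##/..#
ply 3, H at ###/.##/.#./... | H30=-1→###/.##/.#./##.*; H31=-1→###/.##/.#./.##
ply 4, V at ###/.##/.#./##. | V10=+1→###/###/##./##.*; V22=+1→###/.##/.##/###
ply 5: ###/###/##./##. is terminal -1 (H); from .../.#./.#./... depth 6

PV length from [.../.#./.#./...]: 4 plies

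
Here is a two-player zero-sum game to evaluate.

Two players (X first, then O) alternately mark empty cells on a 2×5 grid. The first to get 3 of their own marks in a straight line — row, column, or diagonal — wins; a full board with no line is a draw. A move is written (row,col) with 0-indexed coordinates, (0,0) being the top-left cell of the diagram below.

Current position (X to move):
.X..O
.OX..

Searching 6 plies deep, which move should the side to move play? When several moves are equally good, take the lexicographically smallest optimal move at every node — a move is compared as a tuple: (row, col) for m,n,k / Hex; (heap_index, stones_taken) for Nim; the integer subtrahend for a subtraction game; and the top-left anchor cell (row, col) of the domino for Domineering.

X's best at [.X..O/.OX..]: (0,2)

ply 1, X at .X..O/.OX.. | (0,0)=+0→XX..O/.OX..; (0,2)=+1→.XX.O/.OX..*; (0,3)=+0→.X.XO/.OX..; (1,0)=+0→.X..O/XOX..; (1,3)=+1→.X..O/.OXX.; (1,4)=+1→.X..O/.OX.X
ply 2, O at .XX.O/.OX.. | (0,0)=-1→OXX.O/.OX..*; (0,3)=-1→.XXOO/.OX..; (1,0)=-1→.XX.O/OOX..; (1,3)=-1→.XX.O/.OXO.; (1,4)=-1→.XX.O/.OX.O
ply 3, X at OXX.O/.OX.. | (0,3)=+1→OXXXO/.OX..*; (1,0)=+0→OXX.O/XOX..; (1,3)=+1→OXX.O/.OXX.; (1,4)=+1→OXX.O/.OX.X
ply 4: OXXXO/.OX.. is terminal -1 (O); from .X..O/.OX.. depth 6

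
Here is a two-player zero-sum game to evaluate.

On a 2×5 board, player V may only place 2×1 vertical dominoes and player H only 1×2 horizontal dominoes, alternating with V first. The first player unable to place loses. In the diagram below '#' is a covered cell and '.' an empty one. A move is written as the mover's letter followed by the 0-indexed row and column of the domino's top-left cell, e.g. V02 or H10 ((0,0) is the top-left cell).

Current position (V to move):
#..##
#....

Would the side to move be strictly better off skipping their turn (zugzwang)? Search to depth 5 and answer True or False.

p1 V@[#..##/#....]: V01[##.##/##...]-1 V02[#.###/#.#..]+1*
p2 H@[#.###/#.#..]: H13[#.###/#.###]-1*
p3 V@[#.###/#.###]: V01[#####/#####]+1*
p4 H@[#####/#####] terminal -1; root [#..##/#....] d5
if V skipped the turn, H would face:
~ p1 H@[#..##/#....]: H01[#####/#....]+1* H11[#..##/###..]+1 H12[#..##/#.##.]-1 H13[#..##/#..##]-1
~ p2 V@[#####/#....] terminal -1; root [#..##/#....] d5
compare (V): move=+1 vs pass=-1

zugzwang(#..##/#...., V) = False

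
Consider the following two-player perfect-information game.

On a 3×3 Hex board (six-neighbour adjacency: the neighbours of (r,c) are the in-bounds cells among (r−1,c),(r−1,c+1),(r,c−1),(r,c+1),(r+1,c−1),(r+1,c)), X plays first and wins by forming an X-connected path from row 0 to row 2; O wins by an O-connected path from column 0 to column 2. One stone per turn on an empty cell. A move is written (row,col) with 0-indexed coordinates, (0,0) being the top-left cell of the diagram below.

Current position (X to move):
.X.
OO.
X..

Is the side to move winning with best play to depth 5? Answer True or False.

p1 X@[.X./OO./X..]: (0,0)[XX./OO./X..]-1* (0,2)[.XX/OO./X..]-1 (1,2)[.X./OOX/X..]-1 (2,1)[.X./OO./XX.]-1 (2,2)[.X./OO./X.X]-1
p2 O@[XX./OO./X..]: (0,2)[XXO/OO./X..]+1* (1,2)[XX./OOO/X..]+1 (2,1)[XX./OO./XO.]+1 (2,2)[XX./OO./X.O]+1
p3 X@[XXO/OO./X..] terminal -1; root [.X./OO./X..] d5

X winning at [.X./OO./X..]: False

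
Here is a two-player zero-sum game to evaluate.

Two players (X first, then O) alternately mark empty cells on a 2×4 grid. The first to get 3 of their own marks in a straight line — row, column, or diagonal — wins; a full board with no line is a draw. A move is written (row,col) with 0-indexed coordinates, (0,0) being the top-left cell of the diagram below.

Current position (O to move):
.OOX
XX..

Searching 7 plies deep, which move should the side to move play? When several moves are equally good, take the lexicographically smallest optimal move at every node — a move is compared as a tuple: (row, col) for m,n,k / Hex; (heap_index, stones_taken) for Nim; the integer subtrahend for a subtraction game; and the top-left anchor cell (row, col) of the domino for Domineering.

[.OOX/XX..] O move#1: (0,0):+1/OOOX/XX..*, (1,2):+0/.OOX/XXO., (1,3):-1/.OOX/XX.O
[OOOX/XX..] end (terminal -1, X#2); searched .OOX/XX.. to 7

O's best at [.OOX/XX..]: (0,0)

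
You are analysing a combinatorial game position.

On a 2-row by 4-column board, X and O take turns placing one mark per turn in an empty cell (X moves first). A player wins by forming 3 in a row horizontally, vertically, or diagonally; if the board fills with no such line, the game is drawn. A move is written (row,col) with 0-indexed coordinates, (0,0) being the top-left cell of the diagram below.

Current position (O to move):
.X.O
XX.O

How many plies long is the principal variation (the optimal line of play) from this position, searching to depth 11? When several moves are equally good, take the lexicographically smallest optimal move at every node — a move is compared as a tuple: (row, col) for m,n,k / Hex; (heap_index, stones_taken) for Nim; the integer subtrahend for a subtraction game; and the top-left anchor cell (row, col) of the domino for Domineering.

PV length from [.X.O/XX.O]: 3 plies

p1 O@[.X.O/XX.O]: (0,0)[OX.O/XX.O]-1 (0,2)[.XOO/XX.O]-1 (1,2)[.X.O/XXOO]+0*
p2 X@[.X.O/XXOO]: (0,0)[XX.O/XXOO]+0* (0,2)[.XXO/XXOO]+0
p3 O@[XX.O/XXOO]: (0,2)[XXOO/XXOO]+0*
p4 X@[XXOO/XXOO] terminal +0; root [.X.O/XX.O] d11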